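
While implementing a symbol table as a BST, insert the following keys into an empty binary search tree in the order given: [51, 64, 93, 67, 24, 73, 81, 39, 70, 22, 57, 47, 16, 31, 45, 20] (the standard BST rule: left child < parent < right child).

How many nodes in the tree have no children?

6

51: root
64: right child of 51 (depth 1)
93: right child of 64 (depth 2)
67: left child of 93 (depth 3)
24: left child of 51 (depth 1)
73: right child of 67 (depth 4)
81: right child of 73 (depth 5)
39: right child of 24 (depth 2)
70: left child of 73 (depth 5)
22: left child of 24 (depth 2)
57: left child of 64 (depth 2)
47: right child of 39 (depth 3)
16: left child of 22 (depth 3)
31: left child of 39 (depth 3)
45: left child of 47 (depth 4)
20: right child of 16 (depth 4)

Leaves: 20, 31, 45, 57, 70, 81 — 6 in total.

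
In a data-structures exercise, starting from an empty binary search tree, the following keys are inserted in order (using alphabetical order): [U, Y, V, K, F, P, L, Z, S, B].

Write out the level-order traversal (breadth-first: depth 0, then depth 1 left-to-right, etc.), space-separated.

U K Y F P V Z B L S

Insert U: tree is empty, so U becomes the root.
Insert Y: Y > U → go right. Place as right child of U.
Insert V: V > U → go right; V < Y → go left. Place as left child of Y.
Insert K: K < U → go left. Place as left child of U.
Insert F: F < U → go left; F < K → go left. Place as left child of K.
Insert P: P < U → go left; P > K → go right. Place as right child of K.
Insert L: L < U → go left; L > K → go right; L < P → go left. Place as left child of P.
Insert Z: Z > U → go right; Z > Y → go right. Place as right child of Y.
Insert S: S < U → go left; S > K → go right; S > P → go right. Place as right child of P.
Insert B: B < U → go left; B < K → go left; B < F → go left. Place as left child of F.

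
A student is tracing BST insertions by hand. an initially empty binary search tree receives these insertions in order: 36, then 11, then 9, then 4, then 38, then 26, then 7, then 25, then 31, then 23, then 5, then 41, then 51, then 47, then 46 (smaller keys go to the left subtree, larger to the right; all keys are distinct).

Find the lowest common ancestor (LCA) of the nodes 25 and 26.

Insert 36: tree is empty, so 36 becomes the root.
Insert 11: 11 < 36 → go left. Place as left child of 36.
Insert 9: 9 < 36 → go left; 9 < 11 → go left. Place as left child of 11.
Insert 4: 4 < 36 → go left; 4 < 11 → go left; 4 < 9 → go left. Place as left child of 9.
Insert 38: 38 > 36 → go right. Place as right child of 36.
Insert 26: 26 < 36 → go left; 26 > 11 → go right. Place as right child of 11.
Insert 7: 7 < 36 → go left; 7 < 11 → go left; 7 < 9 → go left; 7 > 4 → go right. Place as right child of 4.
Insert 25: 25 < 36 → go left; 25 > 11 → go right; 25 < 26 → go left. Place as left child of 26.
Insert 31: 31 < 36 → go left; 31 > 11 → go right; 31 > 26 → go right. Place as right child of 26.
Insert 23: 23 < 36 → go left; 23 > 11 → go right; 23 < 26 → go left; 23 < 25 → go left. Place as left child of 25.
Insert 5: 5 < 36 → go left; 5 < 11 → go left; 5 < 9 → go left; 5 > 4 → go right; 5 < 7 → go left. Place as left child of 7.
Insert 41: 41 > 36 → go right; 41 > 38 → go right. Place as right child of 38.
Insert 51: 51 > 36 → go right; 51 > 38 → go right; 51 > 41 → go right. Place as right child of 41.
Insert 47: 47 > 36 → go right; 47 > 38 → go right; 47 > 41 → go right; 47 < 51 → go left. Place as left child of 51.
Insert 46: 46 > 36 → go right; 46 > 38 → go right; 46 > 41 → go right; 46 < 51 → go left; 46 < 47 → go left. Place as left child of 47.

Path to 25: 36 → 11 → 26 → 25
Path to 26: 36 → 11 → 26
26 lies on both paths and is an ancestor of the other node.

26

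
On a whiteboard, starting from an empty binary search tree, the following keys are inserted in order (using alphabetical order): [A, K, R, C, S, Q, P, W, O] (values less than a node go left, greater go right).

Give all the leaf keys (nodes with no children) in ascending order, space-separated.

C O W

A: root
K: right child of A (depth 1)
R: right child of K (depth 2)
C: left child of K (depth 2)
S: right child of R (depth 3)
Q: left child of R (depth 3)
P: left child of Q (depth 4)
W: right child of S (depth 4)
O: left child of P (depth 5)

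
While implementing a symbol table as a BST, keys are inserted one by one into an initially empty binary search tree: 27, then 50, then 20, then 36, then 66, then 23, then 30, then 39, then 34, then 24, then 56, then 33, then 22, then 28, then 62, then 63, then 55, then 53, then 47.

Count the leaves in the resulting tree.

Insert 27: tree is empty, so 27 becomes the root.
Insert 50: 50 > 27 → go right. Place as right child of 27.
Insert 20: 20 < 27 → go left. Place as left child of 27.
Insert 36: 36 > 27 → go right; 36 < 50 → go left. Place as left child of 50.
Insert 66: 66 > 27 → go right; 66 > 50 → go right. Place as right child of 50.
Insert 23: 23 < 27 → go left; 23 > 20 → go right. Place as right child of 20.
Insert 30: 30 > 27 → go right; 30 < 50 → go left; 30 < 36 → go left. Place as left child of 36.
Insert 39: 39 > 27 → go right; 39 < 50 → go left; 39 > 36 → go right. Place as right child of 36.
Insert 34: 34 > 27 → go right; 34 < 50 → go left; 34 < 36 → go left; 34 > 30 → go right. Place as right child of 30.
Insert 24: 24 < 27 → go left; 24 > 20 → go right; 24 > 23 → go right. Place as right child of 23.
Insert 56: 56 > 27 → go right; 56 > 50 → go right; 56 < 66 → go left. Place as left child of 66.
Insert 33: 33 > 27 → go right; 33 < 50 → go left; 33 < 36 → go left; 33 > 30 → go right; 33 < 34 → go left. Place as left child of 34.
Insert 22: 22 < 27 → go left; 22 > 20 → go right; 22 < 23 → go left. Place as left child of 23.
Insert 28: 28 > 27 → go right; 28 < 50 → go left; 28 < 36 → go left; 28 < 30 → go left. Place as left child of 30.
Insert 62: 62 > 27 → go right; 62 > 50 → go right; 62 < 66 → go left; 62 > 56 → go right. Place as right child of 56.
Insert 63: 63 > 27 → go right; 63 > 50 → go right; 63 < 66 → go left; 63 > 56 → go right; 63 > 62 → go right. Place as right child of 62.
Insert 55: 55 > 27 → go right; 55 > 50 → go right; 55 < 66 → go left; 55 < 56 → go left. Place as left child of 56.
Insert 53: 53 > 27 → go right; 53 > 50 → go right; 53 < 66 → go left; 53 < 56 → go left; 53 < 55 → go left. Place as left child of 55.
Insert 47: 47 > 27 → go right; 47 < 50 → go left; 47 > 36 → go right; 47 > 39 → go right. Place as right child of 39.

Leaves: 22, 24, 28, 33, 47, 53, 63 — 7 in total.

7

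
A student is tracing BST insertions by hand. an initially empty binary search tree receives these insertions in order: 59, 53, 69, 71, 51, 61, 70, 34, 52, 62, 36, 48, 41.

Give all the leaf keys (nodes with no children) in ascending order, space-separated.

59: root
53: left child of 59 (depth 1)
69: right child of 59 (depth 1)
71: right child of 69 (depth 2)
51: left child of 53 (depth 2)
61: left child of 69 (depth 2)
70: left child of 71 (depth 3)
34: left child of 51 (depth 3)
52: right child of 51 (depth 3)
62: right child of 61 (depth 3)
36: right child of 34 (depth 4)
48: right child of 36 (depth 5)
41: left child of 48 (depth 6)

41 52 62 70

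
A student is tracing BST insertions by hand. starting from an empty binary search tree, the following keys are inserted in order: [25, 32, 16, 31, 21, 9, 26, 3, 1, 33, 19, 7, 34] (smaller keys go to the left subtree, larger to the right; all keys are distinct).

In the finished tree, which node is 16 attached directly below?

Resulting structure (node: left, right):
  25: L=16, R=32
  32: L=31, R=33
  16: L=9, R=21
  31: L=26, R=–
  21: L=19, R=–
  9: L=3, R=–
  26: L=–, R=–
  3: L=1, R=7
  1: L=–, R=–
  33: L=–, R=34
  19: L=–, R=–
  7: L=–, R=–
  34: L=–, R=–

25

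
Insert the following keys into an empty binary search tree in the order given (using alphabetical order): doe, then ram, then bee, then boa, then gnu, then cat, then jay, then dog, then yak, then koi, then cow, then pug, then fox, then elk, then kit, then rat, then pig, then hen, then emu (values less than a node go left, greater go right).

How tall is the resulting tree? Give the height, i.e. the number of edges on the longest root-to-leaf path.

6

doe: root
ram: right child of doe (depth 1)
bee: left child of doe (depth 1)
boa: right child of bee (depth 2)
gnu: left child of ram (depth 2)
cat: right child of boa (depth 3)
jay: right child of gnu (depth 3)
dog: left child of gnu (depth 3)
yak: right child of ram (depth 2)
koi: right child of jay (depth 4)
cow: right child of cat (depth 4)
pug: right child of koi (depth 5)
fox: right child of dog (depth 4)
elk: left child of fox (depth 5)
kit: left child of koi (depth 5)
rat: left child of yak (depth 3)
pig: left child of pug (depth 6)
hen: left child of jay (depth 4)
emu: right child of elk (depth 6)

The deepest node is pig at depth 6.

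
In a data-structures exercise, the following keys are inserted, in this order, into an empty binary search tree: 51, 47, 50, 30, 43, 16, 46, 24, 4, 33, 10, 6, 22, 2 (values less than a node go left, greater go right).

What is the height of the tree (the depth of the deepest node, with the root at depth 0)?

Insert 51: tree is empty, so 51 becomes the root.
Insert 47: 47 < 51 → go left. Place as left child of 51.
Insert 50: 50 < 51 → go left; 50 > 47 → go right. Place as right child of 47.
Insert 30: 30 < 51 → go left; 30 < 47 → go left. Place as left child of 47.
Insert 43: 43 < 51 → go left; 43 < 47 → go left; 43 > 30 → go right. Place as right child of 30.
Insert 16: 16 < 51 → go left; 16 < 47 → go left; 16 < 30 → go left. Place as left child of 30.
Insert 46: 46 < 51 → go left; 46 < 47 → go left; 46 > 30 → go right; 46 > 43 → go right. Place as right child of 43.
Insert 24: 24 < 51 → go left; 24 < 47 → go left; 24 < 30 → go left; 24 > 16 → go right. Place as right child of 16.
Insert 4: 4 < 51 → go left; 4 < 47 → go left; 4 < 30 → go left; 4 < 16 → go left. Place as left child of 16.
Insert 33: 33 < 51 → go left; 33 < 47 → go left; 33 > 30 → go right; 33 < 43 → go left. Place as left child of 43.
Insert 10: 10 < 51 → go left; 10 < 47 → go left; 10 < 30 → go left; 10 < 16 → go left; 10 > 4 → go right. Place as right child of 4.
Insert 6: 6 < 51 → go left; 6 < 47 → go left; 6 < 30 → go left; 6 < 16 → go left; 6 > 4 → go right; 6 < 10 → go left. Place as left child of 10.
Insert 22: 22 < 51 → go left; 22 < 47 → go left; 22 < 30 → go left; 22 > 16 → go right; 22 < 24 → go left. Place as left child of 24.
Insert 2: 2 < 51 → go left; 2 < 47 → go left; 2 < 30 → go left; 2 < 16 → go left; 2 < 4 → go left. Place as left child of 4.

The deepest node is 6 at depth 6.

6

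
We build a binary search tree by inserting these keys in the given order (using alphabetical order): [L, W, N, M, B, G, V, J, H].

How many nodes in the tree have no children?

3

Resulting structure (node: left, right):
  L: L=B, R=W
  W: L=N, R=–
  N: L=M, R=V
  M: L=–, R=–
  B: L=–, R=G
  G: L=–, R=J
  V: L=–, R=–
  J: L=H, R=–
  H: L=–, R=–

Leaves: H, M, V — 3 in total.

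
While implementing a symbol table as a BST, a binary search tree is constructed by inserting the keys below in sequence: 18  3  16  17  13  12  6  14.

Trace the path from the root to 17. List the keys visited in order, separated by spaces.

18 3 16 17

Insert 18: tree is empty, so 18 becomes the root.
Insert 3: 3 < 18 → go left. Place as left child of 18.
Insert 16: 16 < 18 → go left; 16 > 3 → go right. Place as right child of 3.
Insert 17: 17 < 18 → go left; 17 > 3 → go right; 17 > 16 → go right. Place as right child of 16.
Insert 13: 13 < 18 → go left; 13 > 3 → go right; 13 < 16 → go left. Place as left child of 16.
Insert 12: 12 < 18 → go left; 12 > 3 → go right; 12 < 16 → go left; 12 < 13 → go left. Place as left child of 13.
Insert 6: 6 < 18 → go left; 6 > 3 → go right; 6 < 16 → go left; 6 < 13 → go left; 6 < 12 → go left. Place as left child of 12.
Insert 14: 14 < 18 → go left; 14 > 3 → go right; 14 < 16 → go left; 14 > 13 → go right. Place as right child of 13.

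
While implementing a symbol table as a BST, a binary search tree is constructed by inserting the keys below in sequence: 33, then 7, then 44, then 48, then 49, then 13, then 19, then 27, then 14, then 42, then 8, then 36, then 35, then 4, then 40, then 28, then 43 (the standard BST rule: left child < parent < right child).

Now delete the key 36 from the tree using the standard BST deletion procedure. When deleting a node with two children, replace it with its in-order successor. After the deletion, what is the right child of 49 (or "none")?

none

Resulting structure (node: left, right):
  33: L=7, R=44
  7: L=4, R=13
  44: L=42, R=48
  48: L=–, R=49
  49: L=–, R=–
  13: L=8, R=19
  19: L=14, R=27
  27: L=–, R=28
  14: L=–, R=–
  42: L=36, R=43
  8: L=–, R=–
  36: L=35, R=40
  35: L=–, R=–
  4: L=–, R=–
  40: L=–, R=–
  28: L=–, R=–
  43: L=–, R=–

Delete 36 (two children — replace with in-order successor).
After deletion, 49's right child: none.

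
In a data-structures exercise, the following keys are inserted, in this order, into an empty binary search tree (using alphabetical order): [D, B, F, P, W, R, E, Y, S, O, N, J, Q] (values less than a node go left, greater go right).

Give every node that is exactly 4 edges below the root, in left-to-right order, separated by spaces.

Insert D: tree is empty, so D becomes the root.
Insert B: B < D → go left. Place as left child of D.
Insert F: F > D → go right. Place as right child of D.
Insert P: P > D → go right; P > F → go right. Place as right child of F.
Insert W: W > D → go right; W > F → go right; W > P → go right. Place as right child of P.
Insert R: R > D → go right; R > F → go right; R > P → go right; R < W → go left. Place as left child of W.
Insert E: E > D → go right; E < F → go left. Place as left child of F.
Insert Y: Y > D → go right; Y > F → go right; Y > P → go right; Y > W → go right. Place as right child of W.
Insert S: S > D → go right; S > F → go right; S > P → go right; S < W → go left; S > R → go right. Place as right child of R.
Insert O: O > D → go right; O > F → go right; O < P → go left. Place as left child of P.
Insert N: N > D → go right; N > F → go right; N < P → go left; N < O → go left. Place as left child of O.
Insert J: J > D → go right; J > F → go right; J < P → go left; J < O → go left; J < N → go left. Place as left child of N.
Insert Q: Q > D → go right; Q > F → go right; Q > P → go right; Q < W → go left; Q < R → go left. Place as left child of R.

N R Y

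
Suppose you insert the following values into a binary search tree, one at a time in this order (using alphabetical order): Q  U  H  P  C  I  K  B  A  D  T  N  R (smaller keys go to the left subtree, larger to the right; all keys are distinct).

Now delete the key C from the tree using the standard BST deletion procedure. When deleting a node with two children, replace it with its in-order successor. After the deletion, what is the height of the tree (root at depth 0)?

5

Insert Q: tree is empty, so Q becomes the root.
Insert U: U > Q → go right. Place as right child of Q.
Insert H: H < Q → go left. Place as left child of Q.
Insert P: P < Q → go left; P > H → go right. Place as right child of H.
Insert C: C < Q → go left; C < H → go left. Place as left child of H.
Insert I: I < Q → go left; I > H → go right; I < P → go left. Place as left child of P.
Insert K: K < Q → go left; K > H → go right; K < P → go left; K > I → go right. Place as right child of I.
Insert B: B < Q → go left; B < H → go left; B < C → go left. Place as left child of C.
Insert A: A < Q → go left; A < H → go left; A < C → go left; A < B → go left. Place as left child of B.
Insert D: D < Q → go left; D < H → go left; D > C → go right. Place as right child of C.
Insert T: T > Q → go right; T < U → go left. Place as left child of U.
Insert N: N < Q → go left; N > H → go right; N < P → go left; N > I → go right; N > K → go right. Place as right child of K.
Insert R: R > Q → go right; R < U → go left; R < T → go left. Place as left child of T.

Delete C (two children — replace with in-order successor).
After deletion, deepest node is N at depth 5.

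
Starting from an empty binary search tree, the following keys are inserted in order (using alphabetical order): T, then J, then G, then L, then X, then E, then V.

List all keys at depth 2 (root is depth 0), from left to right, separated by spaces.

Resulting structure (node: left, right):
  T: L=J, R=X
  J: L=G, R=L
  G: L=E, R=–
  L: L=–, R=–
  X: L=V, R=–
  E: L=–, R=–
  V: L=–, R=–

G L V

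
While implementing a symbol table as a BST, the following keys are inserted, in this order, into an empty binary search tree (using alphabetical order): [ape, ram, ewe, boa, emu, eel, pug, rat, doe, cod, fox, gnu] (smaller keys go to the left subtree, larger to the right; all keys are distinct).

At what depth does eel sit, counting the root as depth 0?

5

ape: root
ram: right child of ape (depth 1)
ewe: left child of ram (depth 2)
boa: left child of ewe (depth 3)
emu: right child of boa (depth 4)
eel: left child of emu (depth 5)
pug: right child of ewe (depth 3)
rat: right child of ram (depth 2)
doe: left child of eel (depth 6)
cod: left child of doe (depth 7)
fox: left child of pug (depth 4)
gnu: right child of fox (depth 5)

Path to eel: ape → ram → ewe → boa → emu → eel, which is 5 edges.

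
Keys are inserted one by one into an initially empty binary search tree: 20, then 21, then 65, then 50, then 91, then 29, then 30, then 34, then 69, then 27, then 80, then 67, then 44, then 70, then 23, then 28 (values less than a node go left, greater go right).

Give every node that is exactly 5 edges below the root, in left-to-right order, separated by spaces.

Insert 20: tree is empty, so 20 becomes the root.
Insert 21: 21 > 20 → go right. Place as right child of 20.
Insert 65: 65 > 20 → go right; 65 > 21 → go right. Place as right child of 21.
Insert 50: 50 > 20 → go right; 50 > 21 → go right; 50 < 65 → go left. Place as left child of 65.
Insert 91: 91 > 20 → go right; 91 > 21 → go right; 91 > 65 → go right. Place as right child of 65.
Insert 29: 29 > 20 → go right; 29 > 21 → go right; 29 < 65 → go left; 29 < 50 → go left. Place as left child of 50.
Insert 30: 30 > 20 → go right; 30 > 21 → go right; 30 < 65 → go left; 30 < 50 → go left; 30 > 29 → go right. Place as right child of 29.
Insert 34: 34 > 20 → go right; 34 > 21 → go right; 34 < 65 → go left; 34 < 50 → go left; 34 > 29 → go right; 34 > 30 → go right. Place as right child of 30.
Insert 69: 69 > 20 → go right; 69 > 21 → go right; 69 > 65 → go right; 69 < 91 → go left. Place as left child of 91.
Insert 27: 27 > 20 → go right; 27 > 21 → go right; 27 < 65 → go left; 27 < 50 → go left; 27 < 29 → go left. Place as left child of 29.
Insert 80: 80 > 20 → go right; 80 > 21 → go right; 80 > 65 → go right; 80 < 91 → go left; 80 > 69 → go right. Place as right child of 69.
Insert 67: 67 > 20 → go right; 67 > 21 → go right; 67 > 65 → go right; 67 < 91 → go left; 67 < 69 → go left. Place as left child of 69.
Insert 44: 44 > 20 → go right; 44 > 21 → go right; 44 < 65 → go left; 44 < 50 → go left; 44 > 29 → go right; 44 > 30 → go right; 44 > 34 → go right. Place as right child of 34.
Insert 70: 70 > 20 → go right; 70 > 21 → go right; 70 > 65 → go right; 70 < 91 → go left; 70 > 69 → go right; 70 < 80 → go left. Place as left child of 80.
Insert 23: 23 > 20 → go right; 23 > 21 → go right; 23 < 65 → go left; 23 < 50 → go left; 23 < 29 → go left; 23 < 27 → go left. Place as left child of 27.
Insert 28: 28 > 20 → go right; 28 > 21 → go right; 28 < 65 → go left; 28 < 50 → go left; 28 < 29 → go left; 28 > 27 → go right. Place as right child of 27.

27 30 67 80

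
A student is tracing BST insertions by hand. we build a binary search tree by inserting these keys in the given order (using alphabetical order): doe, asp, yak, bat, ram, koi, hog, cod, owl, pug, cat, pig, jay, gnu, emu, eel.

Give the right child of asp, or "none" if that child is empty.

Insert doe: tree is empty, so doe becomes the root.
Insert asp: asp < doe → go left. Place as left child of doe.
Insert yak: yak > doe → go right. Place as right child of doe.
Insert bat: bat < doe → go left; bat > asp → go right. Place as right child of asp.
Insert ram: ram > doe → go right; ram < yak → go left. Place as left child of yak.
Insert koi: koi > doe → go right; koi < yak → go left; koi < ram → go left. Place as left child of ram.
Insert hog: hog > doe → go right; hog < yak → go left; hog < ram → go left; hog < koi → go left. Place as left child of koi.
Insert cod: cod < doe → go left; cod > asp → go right; cod > bat → go right. Place as right child of bat.
Insert owl: owl > doe → go right; owl < yak → go left; owl < ram → go left; owl > koi → go right. Place as right child of koi.
Insert pug: pug > doe → go right; pug < yak → go left; pug < ram → go left; pug > koi → go right; pug > owl → go right. Place as right child of owl.
Insert cat: cat < doe → go left; cat > asp → go right; cat > bat → go right; cat < cod → go left. Place as left child of cod.
Insert pig: pig > doe → go right; pig < yak → go left; pig < ram → go left; pig > koi → go right; pig > owl → go right; pig < pug → go left. Place as left child of pug.
Insert jay: jay > doe → go right; jay < yak → go left; jay < ram → go left; jay < koi → go left; jay > hog → go right. Place as right child of hog.
Insert gnu: gnu > doe → go right; gnu < yak → go left; gnu < ram → go left; gnu < koi → go left; gnu < hog → go left. Place as left child of hog.
Insert emu: emu > doe → go right; emu < yak → go left; emu < ram → go left; emu < koi → go left; emu < hog → go left; emu < gnu → go left. Place as left child of gnu.
Insert eel: eel > doe → go right; eel < yak → go left; eel < ram → go left; eel < koi → go left; eel < hog → go left; eel < gnu → go left; eel < emu → go left. Place as left child of emu.

bat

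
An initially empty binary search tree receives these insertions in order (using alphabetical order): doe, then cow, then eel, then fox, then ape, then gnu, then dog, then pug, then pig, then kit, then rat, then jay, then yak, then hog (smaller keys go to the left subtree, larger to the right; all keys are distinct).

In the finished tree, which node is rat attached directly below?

doe: root
cow: left child of doe (depth 1)
eel: right child of doe (depth 1)
fox: right child of eel (depth 2)
ape: left child of cow (depth 2)
gnu: right child of fox (depth 3)
dog: left child of eel (depth 2)
pug: right child of gnu (depth 4)
pig: left child of pug (depth 5)
kit: left child of pig (depth 6)
rat: right child of pug (depth 5)
jay: left child of kit (depth 7)
yak: right child of rat (depth 6)
hog: left child of jay (depth 8)

pug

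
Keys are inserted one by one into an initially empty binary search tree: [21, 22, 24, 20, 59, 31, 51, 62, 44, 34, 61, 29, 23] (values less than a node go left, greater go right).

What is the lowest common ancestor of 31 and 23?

24

Resulting structure (node: left, right):
  21: L=20, R=22
  22: L=–, R=24
  24: L=23, R=59
  20: L=–, R=–
  59: L=31, R=62
  31: L=29, R=51
  51: L=44, R=–
  62: L=61, R=–
  44: L=34, R=–
  34: L=–, R=–
  61: L=–, R=–
  29: L=–, R=–
  23: L=–, R=–

Path to 31: 21 → 22 → 24 → 59 → 31
Path to 23: 21 → 22 → 24 → 23
The paths share a prefix ending at 24, then split left and right.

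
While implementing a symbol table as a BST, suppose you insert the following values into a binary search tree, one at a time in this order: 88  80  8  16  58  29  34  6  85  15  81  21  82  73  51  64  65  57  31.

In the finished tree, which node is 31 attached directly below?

88: root
80: left child of 88 (depth 1)
8: left child of 80 (depth 2)
16: right child of 8 (depth 3)
58: right child of 16 (depth 4)
29: left child of 58 (depth 5)
34: right child of 29 (depth 6)
6: left child of 8 (depth 3)
85: right child of 80 (depth 2)
15: left child of 16 (depth 4)
81: left child of 85 (depth 3)
21: left child of 29 (depth 6)
82: right child of 81 (depth 4)
73: right child of 58 (depth 5)
51: right child of 34 (depth 7)
64: left child of 73 (depth 6)
65: right child of 64 (depth 7)
57: right child of 51 (depth 8)
31: left child of 34 (depth 7)

34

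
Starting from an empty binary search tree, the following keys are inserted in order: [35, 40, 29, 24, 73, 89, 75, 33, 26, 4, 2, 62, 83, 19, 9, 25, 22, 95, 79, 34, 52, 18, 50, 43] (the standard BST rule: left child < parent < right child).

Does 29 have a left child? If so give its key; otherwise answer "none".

24

Insert 35: tree is empty, so 35 becomes the root.
Insert 40: 40 > 35 → go right. Place as right child of 35.
Insert 29: 29 < 35 → go left. Place as left child of 35.
Insert 24: 24 < 35 → go left; 24 < 29 → go left. Place as left child of 29.
Insert 73: 73 > 35 → go right; 73 > 40 → go right. Place as right child of 40.
Insert 89: 89 > 35 → go right; 89 > 40 → go right; 89 > 73 → go right. Place as right child of 73.
Insert 75: 75 > 35 → go right; 75 > 40 → go right; 75 > 73 → go right; 75 < 89 → go left. Place as left child of 89.
Insert 33: 33 < 35 → go left; 33 > 29 → go right. Place as right child of 29.
Insert 26: 26 < 35 → go left; 26 < 29 → go left; 26 > 24 → go right. Place as right child of 24.
Insert 4: 4 < 35 → go left; 4 < 29 → go left; 4 < 24 → go left. Place as left child of 24.
Insert 2: 2 < 35 → go left; 2 < 29 → go left; 2 < 24 → go left; 2 < 4 → go left. Place as left child of 4.
Insert 62: 62 > 35 → go right; 62 > 40 → go right; 62 < 73 → go left. Place as left child of 73.
Insert 83: 83 > 35 → go right; 83 > 40 → go right; 83 > 73 → go right; 83 < 89 → go left; 83 > 75 → go right. Place as right child of 75.
Insert 19: 19 < 35 → go left; 19 < 29 → go left; 19 < 24 → go left; 19 > 4 → go right. Place as right child of 4.
Insert 9: 9 < 35 → go left; 9 < 29 → go left; 9 < 24 → go left; 9 > 4 → go right; 9 < 19 → go left. Place as left child of 19.
Insert 25: 25 < 35 → go left; 25 < 29 → go left; 25 > 24 → go right; 25 < 26 → go left. Place as left child of 26.
Insert 22: 22 < 35 → go left; 22 < 29 → go left; 22 < 24 → go left; 22 > 4 → go right; 22 > 19 → go right. Place as right child of 19.
Insert 95: 95 > 35 → go right; 95 > 40 → go right; 95 > 73 → go right; 95 > 89 → go right. Place as right child of 89.
Insert 79: 79 > 35 → go right; 79 > 40 → go right; 79 > 73 → go right; 79 < 89 → go left; 79 > 75 → go right; 79 < 83 → go left. Place as left child of 83.
Insert 34: 34 < 35 → go left; 34 > 29 → go right; 34 > 33 → go right. Place as right child of 33.
Insert 52: 52 > 35 → go right; 52 > 40 → go right; 52 < 73 → go left; 52 < 62 → go left. Place as left child of 62.
Insert 18: 18 < 35 → go left; 18 < 29 → go left; 18 < 24 → go left; 18 > 4 → go right; 18 < 19 → go left; 18 > 9 → go right. Place as right child of 9.
Insert 50: 50 > 35 → go right; 50 > 40 → go right; 50 < 73 → go left; 50 < 62 → go left; 50 < 52 → go left. Place as left child of 52.
Insert 43: 43 > 35 → go right; 43 > 40 → go right; 43 < 73 → go left; 43 < 62 → go left; 43 < 52 → go left; 43 < 50 → go left. Place as left child of 50.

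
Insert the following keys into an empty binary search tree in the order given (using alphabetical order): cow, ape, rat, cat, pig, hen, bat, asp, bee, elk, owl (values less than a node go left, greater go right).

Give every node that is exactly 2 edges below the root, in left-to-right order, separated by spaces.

cow: root
ape: left child of cow (depth 1)
rat: right child of cow (depth 1)
cat: right child of ape (depth 2)
pig: left child of rat (depth 2)
hen: left child of pig (depth 3)
bat: left child of cat (depth 3)
asp: left child of bat (depth 4)
bee: right child of bat (depth 4)
elk: left child of hen (depth 4)
owl: right child of hen (depth 4)

cat pig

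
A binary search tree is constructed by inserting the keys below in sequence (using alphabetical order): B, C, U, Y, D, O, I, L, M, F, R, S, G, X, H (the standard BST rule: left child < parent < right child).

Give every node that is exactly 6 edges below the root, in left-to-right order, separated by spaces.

B: root
C: right child of B (depth 1)
U: right child of C (depth 2)
Y: right child of U (depth 3)
D: left child of U (depth 3)
O: right child of D (depth 4)
I: left child of O (depth 5)
L: right child of I (depth 6)
M: right child of L (depth 7)
F: left child of I (depth 6)
R: right child of O (depth 5)
S: right child of R (depth 6)
G: right child of F (depth 7)
X: left child of Y (depth 4)
H: right child of G (depth 8)

F L S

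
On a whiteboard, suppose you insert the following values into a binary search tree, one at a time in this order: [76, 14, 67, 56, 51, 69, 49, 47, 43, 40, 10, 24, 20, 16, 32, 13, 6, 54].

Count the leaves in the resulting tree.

76: root
14: left child of 76 (depth 1)
67: right child of 14 (depth 2)
56: left child of 67 (depth 3)
51: left child of 56 (depth 4)
69: right child of 67 (depth 3)
49: left child of 51 (depth 5)
47: left child of 49 (depth 6)
43: left child of 47 (depth 7)
40: left child of 43 (depth 8)
10: left child of 14 (depth 2)
24: left child of 40 (depth 9)
20: left child of 24 (depth 10)
16: left child of 20 (depth 11)
32: right child of 24 (depth 10)
13: right child of 10 (depth 3)
6: left child of 10 (depth 3)
54: right child of 51 (depth 5)

Leaves: 6, 13, 16, 32, 54, 69 — 6 in total.

6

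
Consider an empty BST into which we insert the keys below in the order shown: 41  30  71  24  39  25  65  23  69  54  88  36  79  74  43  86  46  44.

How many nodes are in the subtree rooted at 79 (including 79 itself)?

41: root
30: left child of 41 (depth 1)
71: right child of 41 (depth 1)
24: left child of 30 (depth 2)
39: right child of 30 (depth 2)
25: right child of 24 (depth 3)
65: left child of 71 (depth 2)
23: left child of 24 (depth 3)
69: right child of 65 (depth 3)
54: left child of 65 (depth 3)
88: right child of 71 (depth 2)
36: left child of 39 (depth 3)
79: left child of 88 (depth 3)
74: left child of 79 (depth 4)
43: left child of 54 (depth 4)
86: right child of 79 (depth 4)
46: right child of 43 (depth 5)
44: left child of 46 (depth 6)

Subtree rooted at 79 contains: 79, 74, 86 — 3 nodes.

3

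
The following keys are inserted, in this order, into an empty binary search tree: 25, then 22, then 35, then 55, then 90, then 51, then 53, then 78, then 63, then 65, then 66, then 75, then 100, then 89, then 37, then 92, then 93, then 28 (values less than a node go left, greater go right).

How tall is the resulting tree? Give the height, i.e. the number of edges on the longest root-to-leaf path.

8

Resulting structure (node: left, right):
  25: L=22, R=35
  22: L=–, R=–
  35: L=28, R=55
  55: L=51, R=90
  90: L=78, R=100
  51: L=37, R=53
  53: L=–, R=–
  78: L=63, R=89
  63: L=–, R=65
  65: L=–, R=66
  66: L=–, R=75
  75: L=–, R=–
  100: L=92, R=–
  89: L=–, R=–
  37: L=–, R=–
  92: L=–, R=93
  93: L=–, R=–
  28: L=–, R=–

The deepest node is 75 at depth 8.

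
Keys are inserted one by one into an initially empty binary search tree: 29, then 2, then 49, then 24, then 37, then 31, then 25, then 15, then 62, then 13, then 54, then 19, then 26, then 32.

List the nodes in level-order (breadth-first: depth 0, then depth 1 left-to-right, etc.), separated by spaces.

29 2 49 24 37 62 15 25 31 54 13 19 26 32

29: root
2: left child of 29 (depth 1)
49: right child of 29 (depth 1)
24: right child of 2 (depth 2)
37: left child of 49 (depth 2)
31: left child of 37 (depth 3)
25: right child of 24 (depth 3)
15: left child of 24 (depth 3)
62: right child of 49 (depth 2)
13: left child of 15 (depth 4)
54: left child of 62 (depth 3)
19: right child of 15 (depth 4)
26: right child of 25 (depth 4)
32: right child of 31 (depth 4)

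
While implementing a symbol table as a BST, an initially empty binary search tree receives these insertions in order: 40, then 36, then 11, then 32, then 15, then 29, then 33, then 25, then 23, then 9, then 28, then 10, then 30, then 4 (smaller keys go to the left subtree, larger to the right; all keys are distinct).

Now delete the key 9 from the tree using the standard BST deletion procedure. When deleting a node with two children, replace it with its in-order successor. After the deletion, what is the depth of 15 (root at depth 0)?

4

40: root
36: left child of 40 (depth 1)
11: left child of 36 (depth 2)
32: right child of 11 (depth 3)
15: left child of 32 (depth 4)
29: right child of 15 (depth 5)
33: right child of 32 (depth 4)
25: left child of 29 (depth 6)
23: left child of 25 (depth 7)
9: left child of 11 (depth 3)
28: right child of 25 (depth 7)
10: right child of 9 (depth 4)
30: right child of 29 (depth 6)
4: left child of 9 (depth 4)

Delete 9 (two children — replace with in-order successor).
After deletion, path to 15: 40 → 36 → 11 → 32 → 15.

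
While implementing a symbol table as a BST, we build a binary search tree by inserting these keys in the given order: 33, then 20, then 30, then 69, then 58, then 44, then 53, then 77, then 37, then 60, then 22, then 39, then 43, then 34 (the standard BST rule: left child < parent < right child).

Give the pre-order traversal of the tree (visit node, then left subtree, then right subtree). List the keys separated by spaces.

33: root
20: left child of 33 (depth 1)
30: right child of 20 (depth 2)
69: right child of 33 (depth 1)
58: left child of 69 (depth 2)
44: left child of 58 (depth 3)
53: right child of 44 (depth 4)
77: right child of 69 (depth 2)
37: left child of 44 (depth 4)
60: right child of 58 (depth 3)
22: left child of 30 (depth 3)
39: right child of 37 (depth 5)
43: right child of 39 (depth 6)
34: left child of 37 (depth 5)

33 20 30 22 69 58 44 37 34 39 43 53 60 77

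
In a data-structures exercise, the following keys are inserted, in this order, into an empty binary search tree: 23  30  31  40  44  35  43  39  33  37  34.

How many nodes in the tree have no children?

3

Insert 23: tree is empty, so 23 becomes the root.
Insert 30: 30 > 23 → go right. Place as right child of 23.
Insert 31: 31 > 23 → go right; 31 > 30 → go right. Place as right child of 30.
Insert 40: 40 > 23 → go right; 40 > 30 → go right; 40 > 31 → go right. Place as right child of 31.
Insert 44: 44 > 23 → go right; 44 > 30 → go right; 44 > 31 → go right; 44 > 40 → go right. Place as right child of 40.
Insert 35: 35 > 23 → go right; 35 > 30 → go right; 35 > 31 → go right; 35 < 40 → go left. Place as left child of 40.
Insert 43: 43 > 23 → go right; 43 > 30 → go right; 43 > 31 → go right; 43 > 40 → go right; 43 < 44 → go left. Place as left child of 44.
Insert 39: 39 > 23 → go right; 39 > 30 → go right; 39 > 31 → go right; 39 < 40 → go left; 39 > 35 → go right. Place as right child of 35.
Insert 33: 33 > 23 → go right; 33 > 30 → go right; 33 > 31 → go right; 33 < 40 → go left; 33 < 35 → go left. Place as left child of 35.
Insert 37: 37 > 23 → go right; 37 > 30 → go right; 37 > 31 → go right; 37 < 40 → go left; 37 > 35 → go right; 37 < 39 → go left. Place as left child of 39.
Insert 34: 34 > 23 → go right; 34 > 30 → go right; 34 > 31 → go right; 34 < 40 → go left; 34 < 35 → go left; 34 > 33 → go right. Place as right child of 33.

Leaves: 34, 37, 43 — 3 in total.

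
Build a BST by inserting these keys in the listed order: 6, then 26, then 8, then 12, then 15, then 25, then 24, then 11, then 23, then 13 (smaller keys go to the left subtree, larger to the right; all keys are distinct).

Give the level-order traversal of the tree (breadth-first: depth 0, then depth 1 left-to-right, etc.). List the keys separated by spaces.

Insert 6: tree is empty, so 6 becomes the root.
Insert 26: 26 > 6 → go right. Place as right child of 6.
Insert 8: 8 > 6 → go right; 8 < 26 → go left. Place as left child of 26.
Insert 12: 12 > 6 → go right; 12 < 26 → go left; 12 > 8 → go right. Place as right child of 8.
Insert 15: 15 > 6 → go right; 15 < 26 → go left; 15 > 8 → go right; 15 > 12 → go right. Place as right child of 12.
Insert 25: 25 > 6 → go right; 25 < 26 → go left; 25 > 8 → go right; 25 > 12 → go right; 25 > 15 → go right. Place as right child of 15.
Insert 24: 24 > 6 → go right; 24 < 26 → go left; 24 > 8 → go right; 24 > 12 → go right; 24 > 15 → go right; 24 < 25 → go left. Place as left child of 25.
Insert 11: 11 > 6 → go right; 11 < 26 → go left; 11 > 8 → go right; 11 < 12 → go left. Place as left child of 12.
Insert 23: 23 > 6 → go right; 23 < 26 → go left; 23 > 8 → go right; 23 > 12 → go right; 23 > 15 → go right; 23 < 25 → go left; 23 < 24 → go left. Place as left child of 24.
Insert 13: 13 > 6 → go right; 13 < 26 → go left; 13 > 8 → go right; 13 > 12 → go right; 13 < 15 → go left. Place as left child of 15.

6 26 8 12 11 15 13 25 24 23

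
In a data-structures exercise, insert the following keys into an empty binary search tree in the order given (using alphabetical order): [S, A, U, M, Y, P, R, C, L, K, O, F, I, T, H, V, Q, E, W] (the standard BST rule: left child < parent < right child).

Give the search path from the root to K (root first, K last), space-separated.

S A M C L K

S: root
A: left child of S (depth 1)
U: right child of S (depth 1)
M: right child of A (depth 2)
Y: right child of U (depth 2)
P: right child of M (depth 3)
R: right child of P (depth 4)
C: left child of M (depth 3)
L: right child of C (depth 4)
K: left child of L (depth 5)
O: left child of P (depth 4)
F: left child of K (depth 6)
I: right child of F (depth 7)
T: left child of U (depth 2)
H: left child of I (depth 8)
V: left child of Y (depth 3)
Q: left child of R (depth 5)
E: left child of F (depth 7)
W: right child of V (depth 4)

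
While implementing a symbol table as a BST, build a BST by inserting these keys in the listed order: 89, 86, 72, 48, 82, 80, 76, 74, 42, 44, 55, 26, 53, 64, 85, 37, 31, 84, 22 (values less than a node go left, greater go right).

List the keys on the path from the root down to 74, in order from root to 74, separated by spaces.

89: root
86: left child of 89 (depth 1)
72: left child of 86 (depth 2)
48: left child of 72 (depth 3)
82: right child of 72 (depth 3)
80: left child of 82 (depth 4)
76: left child of 80 (depth 5)
74: left child of 76 (depth 6)
42: left child of 48 (depth 4)
44: right child of 42 (depth 5)
55: right child of 48 (depth 4)
26: left child of 42 (depth 5)
53: left child of 55 (depth 5)
64: right child of 55 (depth 5)
85: right child of 82 (depth 4)
37: right child of 26 (depth 6)
31: left child of 37 (depth 7)
84: left child of 85 (depth 5)
22: left child of 26 (depth 6)

89 86 72 82 80 76 74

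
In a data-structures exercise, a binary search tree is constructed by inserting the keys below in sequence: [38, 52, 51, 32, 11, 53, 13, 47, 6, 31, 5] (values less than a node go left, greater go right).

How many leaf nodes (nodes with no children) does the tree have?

Insert 38: tree is empty, so 38 becomes the root.
Insert 52: 52 > 38 → go right. Place as right child of 38.
Insert 51: 51 > 38 → go right; 51 < 52 → go left. Place as left child of 52.
Insert 32: 32 < 38 → go left. Place as left child of 38.
Insert 11: 11 < 38 → go left; 11 < 32 → go left. Place as left child of 32.
Insert 53: 53 > 38 → go right; 53 > 52 → go right. Place as right child of 52.
Insert 13: 13 < 38 → go left; 13 < 32 → go left; 13 > 11 → go right. Place as right child of 11.
Insert 47: 47 > 38 → go right; 47 < 52 → go left; 47 < 51 → go left. Place as left child of 51.
Insert 6: 6 < 38 → go left; 6 < 32 → go left; 6 < 11 → go left. Place as left child of 11.
Insert 31: 31 < 38 → go left; 31 < 32 → go left; 31 > 11 → go right; 31 > 13 → go right. Place as right child of 13.
Insert 5: 5 < 38 → go left; 5 < 32 → go left; 5 < 11 → go left; 5 < 6 → go left. Place as left child of 6.

Leaves: 5, 31, 47, 53 — 4 in total.

4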